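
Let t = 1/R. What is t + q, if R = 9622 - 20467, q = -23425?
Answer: -254044126/10845 ≈ -23425.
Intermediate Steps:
R = -10845
t = -1/10845 (t = 1/(-10845) = -1/10845 ≈ -9.2208e-5)
t + q = -1/10845 - 23425 = -254044126/10845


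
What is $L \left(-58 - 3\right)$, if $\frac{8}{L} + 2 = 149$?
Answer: $- \frac{488}{147} \approx -3.3197$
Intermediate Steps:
$L = \frac{8}{147}$ ($L = \frac{8}{-2 + 149} = \frac{8}{147} \approx 0.054422$)
$L \left(-58 - 3\right) = \frac{8 \left(-58 - 3\right)}{147} = \frac{8}{147} \left(-61\right) = - \frac{488}{147}$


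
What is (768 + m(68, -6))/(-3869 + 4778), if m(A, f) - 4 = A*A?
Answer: 5396/909 ≈ 5.9362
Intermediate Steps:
m(A, f) = 4 + A² (m(A, f) = 4 + A*A = 4 + A²)
(768 + m(68, -6))/(-3869 + 4778) = (768 + (4 + 68²))/(-3869 + 4778) = (768 + (4 + 4624))/909 = (768 + 4628)*(1/909) = 5396*(1/909) = 5396/909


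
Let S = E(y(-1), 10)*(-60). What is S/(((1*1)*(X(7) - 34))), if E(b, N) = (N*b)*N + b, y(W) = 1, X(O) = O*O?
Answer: -404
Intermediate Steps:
X(O) = O²
E(b, N) = b + b*N² (E(b, N) = b*N² + b = b + b*N²)
S = -6060 (S = (1*(1 + 10²))*(-60) = (1*(1 + 100))*(-60) = (1*101)*(-60) = 101*(-60) = -6060)
S/(((1*1)*(X(7) - 34))) = -6060/(7² - 34) = -6060/(49 - 34) = -6060/(1*15) = -6060/15 = -6060*1/15 = -404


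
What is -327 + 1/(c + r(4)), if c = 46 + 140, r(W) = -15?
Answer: -55916/171 ≈ -326.99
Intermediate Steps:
c = 186
-327 + 1/(c + r(4)) = -327 + 1/(186 - 15) = -327 + 1/171 = -55916/171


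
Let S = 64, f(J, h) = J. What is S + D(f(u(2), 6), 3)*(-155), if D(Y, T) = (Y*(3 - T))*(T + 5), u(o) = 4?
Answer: 64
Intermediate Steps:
D(Y, T) = Y*(3 - T)*(5 + T) (D(Y, T) = (Y*(3 - T))*(5 + T) = Y*(3 - T)*(5 + T))
S + D(f(u(2), 6), 3)*(-155) = 64 + (4*(15 - 1*3² - 2*3))*(-155) = 64 + (4*(15 - 1*9 - 6))*(-155) = 64 + (4*(15 - 9 - 6))*(-155) = 64 + (4*0)*(-155) = 64 + 0*(-155) = 64 + 0 = 64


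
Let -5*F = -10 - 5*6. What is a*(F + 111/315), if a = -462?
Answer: -19294/5 ≈ -3858.8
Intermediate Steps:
F = 8 (F = -(-10 - 5*6)/5 = -(-10 - 30)/5 = -⅕*(-40) = 8)
a*(F + 111/315) = -462*(8 + 111/315) = -462*(8 + 111*(1/315)) = -462*(8 + 37/105) = -462*877/105 = -19294/5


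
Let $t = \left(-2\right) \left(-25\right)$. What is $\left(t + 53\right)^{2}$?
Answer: $10609$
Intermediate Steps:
$t = 50$
$\left(t + 53\right)^{2} = \left(50 + 53\right)^{2} = 103^{2} = 10609$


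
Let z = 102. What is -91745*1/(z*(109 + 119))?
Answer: -91745/23256 ≈ -3.9450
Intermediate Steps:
-91745*1/(z*(109 + 119)) = -91745*1/(102*(109 + 119)) = -91745/(102*228) = -91745/23256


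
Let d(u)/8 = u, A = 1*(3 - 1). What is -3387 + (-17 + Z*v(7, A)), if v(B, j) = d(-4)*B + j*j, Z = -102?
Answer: 19036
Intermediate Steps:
A = 2 (A = 1*2 = 2)
d(u) = 8*u
v(B, j) = j**2 - 32*B (v(B, j) = (8*(-4))*B + j*j = -32*B + j**2 = j**2 - 32*B)
-3387 + (-17 + Z*v(7, A)) = -3387 + (-17 - 102*(2**2 - 32*7)) = -3387 + (-17 - 102*(4 - 224)) = -3387 + (-17 - 102*(-220)) = -3387 + (-17 + 22440) = -3387 + 22423 = 19036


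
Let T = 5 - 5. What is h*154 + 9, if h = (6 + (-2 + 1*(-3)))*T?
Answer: 9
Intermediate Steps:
T = 0
h = 0 (h = (6 + (-2 + 1*(-3)))*0 = (6 + (-2 - 3))*0 = (6 - 5)*0 = 1*0 = 0)
h*154 + 9 = 0*154 + 9 = 0 + 9 = 9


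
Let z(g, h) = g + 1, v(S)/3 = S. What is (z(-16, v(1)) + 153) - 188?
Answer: -50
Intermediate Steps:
v(S) = 3*S
z(g, h) = 1 + g
(z(-16, v(1)) + 153) - 188 = ((1 - 16) + 153) - 188 = (-15 + 153) - 188 = 138 - 188 = -50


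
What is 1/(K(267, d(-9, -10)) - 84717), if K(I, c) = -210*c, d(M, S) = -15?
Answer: -1/81567 ≈ -1.2260e-5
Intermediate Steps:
1/(K(267, d(-9, -10)) - 84717) = 1/(-210*(-15) - 84717) = 1/(3150 - 84717) = 1/(-81567) = -1/81567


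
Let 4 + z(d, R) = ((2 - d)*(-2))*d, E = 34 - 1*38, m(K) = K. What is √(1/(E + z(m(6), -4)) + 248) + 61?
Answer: 61 + √99210/20 ≈ 76.749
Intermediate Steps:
E = -4 (E = 34 - 38 = -4)
z(d, R) = -4 + d*(-4 + 2*d) (z(d, R) = -4 + ((2 - d)*(-2))*d = -4 + (-4 + 2*d)*d = -4 + d*(-4 + 2*d))
√(1/(E + z(m(6), -4)) + 248) + 61 = √(1/(-4 + (-4 - 4*6 + 2*6²)) + 248) + 61 = √(1/(-4 + (-4 - 24 + 2*36)) + 248) + 61 = √(1/(-4 + (-4 - 24 + 72)) + 248) + 61 = √(1/(-4 + 44) + 248) + 61 = √(1/40 + 248) + 61 = √(9921/40) + 61 = √99210/20 + 61 = 61 + √99210/20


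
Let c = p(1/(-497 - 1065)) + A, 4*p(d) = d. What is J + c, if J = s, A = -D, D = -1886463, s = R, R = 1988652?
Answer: 24211718519/6248 ≈ 3.8751e+6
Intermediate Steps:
s = 1988652
p(d) = d/4
A = 1886463 (A = -1*(-1886463) = 1886463)
c = 11786620823/6248 (c = 1/(4*(-497 - 1065)) + 1886463 = (¼)/(-1562) + 1886463 = (¼)*(-1/1562) + 1886463 = -1/6248 + 1886463 = 11786620823/6248 ≈ 1.8865e+6)
J = 1988652
J + c = 1988652 + 11786620823/6248 = 24211718519/6248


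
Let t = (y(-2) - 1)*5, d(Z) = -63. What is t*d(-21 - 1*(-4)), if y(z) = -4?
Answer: 1575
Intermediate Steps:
t = -25 (t = (-4 - 1)*5 = -5*5 = -25)
t*d(-21 - 1*(-4)) = -25*(-63) = 1575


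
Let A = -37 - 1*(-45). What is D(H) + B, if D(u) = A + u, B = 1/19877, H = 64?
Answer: 1431145/19877 ≈ 72.000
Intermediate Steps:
A = 8 (A = -37 + 45 = 8)
B = 1/19877 ≈ 5.0309e-5
D(u) = 8 + u
D(H) + B = (8 + 64) + 1/19877 = 72 + 1/19877 = 1431145/19877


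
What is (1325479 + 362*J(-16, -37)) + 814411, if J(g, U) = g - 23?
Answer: 2125772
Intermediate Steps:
J(g, U) = -23 + g
(1325479 + 362*J(-16, -37)) + 814411 = (1325479 + 362*(-23 - 16)) + 814411 = (1325479 + 362*(-39)) + 814411 = (1325479 - 14118) + 814411 = 1311361 + 814411 = 2125772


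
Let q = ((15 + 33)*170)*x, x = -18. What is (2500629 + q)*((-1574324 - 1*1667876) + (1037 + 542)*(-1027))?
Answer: -11448242059917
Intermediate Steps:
q = -146880 (q = ((15 + 33)*170)*(-18) = (48*170)*(-18) = 8160*(-18) = -146880)
(2500629 + q)*((-1574324 - 1*1667876) + (1037 + 542)*(-1027)) = (2500629 - 146880)*((-1574324 - 1*1667876) + (1037 + 542)*(-1027)) = 2353749*((-1574324 - 1667876) + 1579*(-1027)) = 2353749*(-3242200 - 1621633) = 2353749*(-4863833) = -11448242059917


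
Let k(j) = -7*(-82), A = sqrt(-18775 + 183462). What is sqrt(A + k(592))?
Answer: sqrt(574 + sqrt(164687)) ≈ 31.302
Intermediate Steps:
A = sqrt(164687) ≈ 405.82
k(j) = 574
sqrt(A + k(592)) = sqrt(sqrt(164687) + 574) = sqrt(574 + sqrt(164687))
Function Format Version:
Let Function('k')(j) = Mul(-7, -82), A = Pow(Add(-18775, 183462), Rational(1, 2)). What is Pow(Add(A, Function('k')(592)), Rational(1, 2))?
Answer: Pow(Add(574, Pow(164687, Rational(1, 2))), Rational(1, 2)) ≈ 31.302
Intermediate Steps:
A = Pow(164687, Rational(1, 2)) ≈ 405.82
Function('k')(j) = 574
Pow(Add(A, Function('k')(592)), Rational(1, 2)) = Pow(Add(Pow(164687, Rational(1, 2)), 574), Rational(1, 2)) = Pow(Add(574, Pow(164687, Rational(1, 2))), Rational(1, 2))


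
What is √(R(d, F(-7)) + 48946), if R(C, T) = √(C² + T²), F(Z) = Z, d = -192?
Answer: √(48946 + √36913) ≈ 221.67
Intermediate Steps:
√(R(d, F(-7)) + 48946) = √(√((-192)² + (-7)²) + 48946) = √(√(36864 + 49) + 48946) = √(√36913 + 48946) = √(48946 + √36913)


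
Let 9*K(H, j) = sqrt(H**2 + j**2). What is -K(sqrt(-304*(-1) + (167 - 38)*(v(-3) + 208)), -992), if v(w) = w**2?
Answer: -sqrt(1012361)/9 ≈ -111.80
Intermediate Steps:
K(H, j) = sqrt(H**2 + j**2)/9
-K(sqrt(-304*(-1) + (167 - 38)*(v(-3) + 208)), -992) = -sqrt((sqrt(-304*(-1) + (167 - 38)*((-3)**2 + 208)))**2 + (-992)**2)/9 = -sqrt((sqrt(304 + 129*(9 + 208)))**2 + 984064)/9 = -sqrt((sqrt(304 + 129*217))**2 + 984064)/9 = -sqrt((sqrt(304 + 27993))**2 + 984064)/9 = -sqrt((sqrt(28297))**2 + 984064)/9 = -sqrt(28297 + 984064)/9 = -sqrt(1012361)/9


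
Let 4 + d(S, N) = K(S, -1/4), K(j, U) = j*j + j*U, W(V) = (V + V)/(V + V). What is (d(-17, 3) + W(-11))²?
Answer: 1347921/16 ≈ 84245.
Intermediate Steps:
W(V) = 1 (W(V) = (2*V)/((2*V)) = (2*V)*(1/(2*V)) = 1)
K(j, U) = j² + U*j
d(S, N) = -4 + S*(-¼ + S) (d(S, N) = -4 + S*(-1/4 + S) = -4 + S*(-1*¼ + S) = -4 + S*(-¼ + S))
(d(-17, 3) + W(-11))² = ((-4 + (-17)² - ¼*(-17)) + 1)² = ((-4 + 289 + 17/4) + 1)² = (1157/4 + 1)² = (1161/4)² = 1347921/16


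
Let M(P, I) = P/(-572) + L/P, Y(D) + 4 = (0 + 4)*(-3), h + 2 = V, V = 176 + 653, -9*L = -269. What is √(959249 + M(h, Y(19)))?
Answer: √482965725864020971/709566 ≈ 979.41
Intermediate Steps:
L = 269/9 (L = -⅑*(-269) = 269/9 ≈ 29.889)
V = 829
h = 827 (h = -2 + 829 = 827)
Y(D) = -16 (Y(D) = -4 + (0 + 4)*(-3) = -4 + 4*(-3) = -4 - 12 = -16)
M(P, I) = -P/572 + 269/(9*P) (M(P, I) = P/(-572) + 269/(9*P) = P*(-1/572) + 269/(9*P) = -P/572 + 269/(9*P))
√(959249 + M(h, Y(19))) = √(959249 + (-1/572*827 + (269/9)/827)) = √(959249 + (-827/572 + (269/9)*(1/827))) = √(959249 + (-827/572 + 269/7443)) = √(959249 - 6001493/4257396) = √(4083896854111/4257396) = √482965725864020971/709566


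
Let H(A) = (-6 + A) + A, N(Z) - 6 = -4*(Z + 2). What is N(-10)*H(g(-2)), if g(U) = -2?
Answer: -380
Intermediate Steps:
N(Z) = -2 - 4*Z (N(Z) = 6 - 4*(Z + 2) = 6 - 4*(2 + Z) = 6 + (-8 - 4*Z) = -2 - 4*Z)
H(A) = -6 + 2*A
N(-10)*H(g(-2)) = (-2 - 4*(-10))*(-6 + 2*(-2)) = (-2 + 40)*(-6 - 4) = 38*(-10) = -380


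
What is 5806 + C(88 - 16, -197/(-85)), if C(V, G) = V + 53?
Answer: 5931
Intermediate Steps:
C(V, G) = 53 + V
5806 + C(88 - 16, -197/(-85)) = 5806 + (53 + (88 - 16)) = 5806 + (53 + 72) = 5806 + 125 = 5931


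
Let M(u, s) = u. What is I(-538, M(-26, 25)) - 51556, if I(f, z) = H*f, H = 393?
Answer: -262990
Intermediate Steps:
I(f, z) = 393*f
I(-538, M(-26, 25)) - 51556 = 393*(-538) - 51556 = -211434 - 51556 = -262990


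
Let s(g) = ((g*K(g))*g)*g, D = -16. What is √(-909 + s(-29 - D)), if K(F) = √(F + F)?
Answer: √(-909 - 2197*I*√26) ≈ 71.869 - 77.937*I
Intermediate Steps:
K(F) = √2*√F (K(F) = √(2*F) = √2*√F)
s(g) = √2*g^(7/2) (s(g) = ((g*(√2*√g))*g)*g = ((√2*g^(3/2))*g)*g = (√2*g^(5/2))*g = √2*g^(7/2))
√(-909 + s(-29 - D)) = √(-909 + √2*(-29 - 1*(-16))^(7/2)) = √(-909 + √2*(-29 + 16)^(7/2)) = √(-909 + √2*(-13)^(7/2)) = √(-909 + √2*(-2197*I*√13)) = √(-909 - 2197*I*√26)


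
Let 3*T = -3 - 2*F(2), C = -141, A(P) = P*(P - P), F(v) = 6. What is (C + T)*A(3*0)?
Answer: 0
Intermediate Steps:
A(P) = 0 (A(P) = P*0 = 0)
T = -5 (T = (-3 - 2*6)/3 = (-3 - 12)/3 = (⅓)*(-15) = -5)
(C + T)*A(3*0) = (-141 - 5)*0 = -146*0 = 0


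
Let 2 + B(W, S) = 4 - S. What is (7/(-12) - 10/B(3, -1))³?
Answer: -103823/1728 ≈ -60.083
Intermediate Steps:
B(W, S) = 2 - S (B(W, S) = -2 + (4 - S) = 2 - S)
(7/(-12) - 10/B(3, -1))³ = (7/(-12) - 10/(2 - 1*(-1)))³ = (7*(-1/12) - 10/(2 + 1))³ = (-7/12 - 10/3)³ = (-47/12)³ = -103823/1728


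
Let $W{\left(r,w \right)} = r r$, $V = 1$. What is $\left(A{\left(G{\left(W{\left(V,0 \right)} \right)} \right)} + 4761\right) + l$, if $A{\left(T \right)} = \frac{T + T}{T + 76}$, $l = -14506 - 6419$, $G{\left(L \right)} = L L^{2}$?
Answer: $- \frac{1244626}{77} \approx -16164.0$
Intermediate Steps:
$W{\left(r,w \right)} = r^{2}$
$G{\left(L \right)} = L^{3}$
$l = -20925$ ($l = -14506 - 6419 = -20925$)
$A{\left(T \right)} = \frac{2 T}{76 + T}$
$\left(A{\left(G{\left(W{\left(V,0 \right)} \right)} \right)} + 4761\right) + l = \left(\frac{2 \left(1^{2}\right)^{3}}{76 + \left(1^{2}\right)^{3}} + 4761\right) - 20925 = \left(\frac{2 \cdot 1^{3}}{76 + 1^{3}} + 4761\right) - 20925 = \left(2 \cdot 1 \frac{1}{76 + 1} + 4761\right) - 20925 = \left(2 \cdot 1 \cdot \frac{1}{77} + 4761\right) - 20925 = \left(\frac{2}{77} + 4761\right) - 20925 = \frac{366599}{77} - 20925 = - \frac{1244626}{77}$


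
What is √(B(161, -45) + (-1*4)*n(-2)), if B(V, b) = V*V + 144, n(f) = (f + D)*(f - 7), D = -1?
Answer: √25957 ≈ 161.11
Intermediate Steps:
n(f) = (-1 + f)*(-7 + f) (n(f) = (f - 1)*(f - 7) = (-1 + f)*(-7 + f))
B(V, b) = 144 + V² (B(V, b) = V² + 144 = 144 + V²)
√(B(161, -45) + (-1*4)*n(-2)) = √((144 + 161²) + (-1*4)*(7 + (-2)² - 8*(-2))) = √((144 + 25921) - 4*(7 + 4 + 16)) = √(26065 - 4*27) = √(26065 - 108) = √25957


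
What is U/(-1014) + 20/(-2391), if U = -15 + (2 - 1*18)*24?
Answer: 311243/808158 ≈ 0.38513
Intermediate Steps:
U = -399 (U = -15 + (2 - 18)*24 = -15 - 16*24 = -15 - 384 = -399)
U/(-1014) + 20/(-2391) = -399/(-1014) + 20/(-2391) = -399*(-1/1014) + 20*(-1/2391) = 133/338 - 20/2391 = 311243/808158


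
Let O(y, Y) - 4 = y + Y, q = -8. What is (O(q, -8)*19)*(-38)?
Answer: 8664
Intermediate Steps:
O(y, Y) = 4 + Y + y (O(y, Y) = 4 + (y + Y) = 4 + (Y + y) = 4 + Y + y)
(O(q, -8)*19)*(-38) = ((4 - 8 - 8)*19)*(-38) = -12*19*(-38) = -228*(-38) = 8664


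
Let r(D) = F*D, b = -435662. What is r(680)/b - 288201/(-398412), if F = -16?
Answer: 1273460261/1701695772 ≈ 0.74835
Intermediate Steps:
r(D) = -16*D
r(680)/b - 288201/(-398412) = -16*680/(-435662) - 288201/(-398412) = -10880*(-1/435662) - 288201*(-1/398412) = 5440/217831 + 5651/7812 = 1273460261/1701695772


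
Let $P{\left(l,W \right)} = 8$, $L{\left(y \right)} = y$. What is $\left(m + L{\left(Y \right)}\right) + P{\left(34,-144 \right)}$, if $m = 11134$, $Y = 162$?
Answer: $11304$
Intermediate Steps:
$\left(m + L{\left(Y \right)}\right) + P{\left(34,-144 \right)} = \left(11134 + 162\right) + 8 = 11296 + 8 = 11304$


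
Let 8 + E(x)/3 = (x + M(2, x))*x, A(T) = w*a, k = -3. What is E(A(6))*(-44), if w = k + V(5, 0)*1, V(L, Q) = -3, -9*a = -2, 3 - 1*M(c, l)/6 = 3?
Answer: 2464/3 ≈ 821.33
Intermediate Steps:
M(c, l) = 0 (M(c, l) = 18 - 6*3 = 18 - 18 = 0)
a = 2/9 (a = -⅑*(-2) = 2/9 ≈ 0.22222)
w = -6 (w = -3 - 3*1 = -3 - 3 = -6)
A(T) = -4/3 (A(T) = -6*2/9 = -4/3)
E(x) = -24 + 3*x² (E(x) = -24 + 3*((x + 0)*x) = -24 + 3*(x*x) = -24 + 3*x²)
E(A(6))*(-44) = (-24 + 3*(-4/3)²)*(-44) = (-24 + 3*(16/9))*(-44) = (-24 + 16/3)*(-44) = -56/3*(-44) = 2464/3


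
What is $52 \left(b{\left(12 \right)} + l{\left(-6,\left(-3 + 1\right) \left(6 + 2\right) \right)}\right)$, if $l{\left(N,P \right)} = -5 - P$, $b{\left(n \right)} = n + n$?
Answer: $1820$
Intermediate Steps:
$b{\left(n \right)} = 2 n$
$52 \left(b{\left(12 \right)} + l{\left(-6,\left(-3 + 1\right) \left(6 + 2\right) \right)}\right) = 52 \left(2 \cdot 12 - \left(5 + \left(-3 + 1\right) \left(6 + 2\right)\right)\right) = 52 \left(24 - \left(5 - 16\right)\right) = 52 \left(24 - -11\right) = 52 \left(24 + \left(-5 + 16\right)\right) = 52 \left(24 + 11\right) = 52 \cdot 35 = 1820$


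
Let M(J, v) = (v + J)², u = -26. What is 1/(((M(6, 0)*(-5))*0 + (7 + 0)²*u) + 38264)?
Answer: 1/36990 ≈ 2.7034e-5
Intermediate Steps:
M(J, v) = (J + v)²
1/(((M(6, 0)*(-5))*0 + (7 + 0)²*u) + 38264) = 1/((((6 + 0)²*(-5))*0 + (7 + 0)²*(-26)) + 38264) = 1/(((6²*(-5))*0 + 7²*(-26)) + 38264) = 1/(((36*(-5))*0 + 49*(-26)) + 38264) = 1/((-180*0 - 1274) + 38264) = 1/((0 - 1274) + 38264) = 1/(-1274 + 38264) = 1/36990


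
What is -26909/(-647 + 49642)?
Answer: -26909/48995 ≈ -0.54922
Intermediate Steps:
-26909/(-647 + 49642) = -26909/48995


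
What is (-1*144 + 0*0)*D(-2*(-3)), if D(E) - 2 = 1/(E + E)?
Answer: -300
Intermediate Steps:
D(E) = 2 + 1/(2*E) (D(E) = 2 + 1/(E + E) = 2 + 1/(2*E))
(-1*144 + 0*0)*D(-2*(-3)) = (-1*144 + 0*0)*(2 + 1/(2*((-2*(-3))))) = (-144 + 0)*(2 + (½)/6) = -144*(2 + (½)*(⅙)) = -144*(2 + 1/12) = -144*25/12 = -300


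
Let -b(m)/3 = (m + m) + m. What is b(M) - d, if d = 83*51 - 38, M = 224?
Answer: -6211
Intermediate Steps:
d = 4195 (d = 4233 - 38 = 4195)
b(m) = -9*m (b(m) = -3*((m + m) + m) = -3*(2*m + m) = -9*m)
b(M) - d = -9*224 - 1*4195 = -2016 - 4195 = -6211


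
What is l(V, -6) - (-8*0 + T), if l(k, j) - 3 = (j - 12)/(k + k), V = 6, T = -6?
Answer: 15/2 ≈ 7.5000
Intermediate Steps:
l(k, j) = 3 + (-12 + j)/(2*k) (l(k, j) = 3 + (j - 12)/(k + k) = 3 + (-12 + j)/((2*k)) = 3 + (-12 + j)*(1/(2*k)) = 3 + (-12 + j)/(2*k))
l(V, -6) - (-8*0 + T) = (½)*(-12 - 6 + 6*6)/6 - (-8*0 - 6) = (½)*(⅙)*(-12 - 6 + 36) - (0 - 6) = (½)*(⅙)*18 - 1*(-6) = 3/2 + 6 = 15/2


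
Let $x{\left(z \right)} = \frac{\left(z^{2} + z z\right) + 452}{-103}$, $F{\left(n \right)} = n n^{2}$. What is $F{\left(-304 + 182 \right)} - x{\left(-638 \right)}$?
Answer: $- \frac{186217804}{103} \approx -1.8079 \cdot 10^{6}$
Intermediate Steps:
$F{\left(n \right)} = n^{3}$
$x{\left(z \right)} = - \frac{452}{103} - \frac{2 z^{2}}{103}$ ($x{\left(z \right)} = \left(\left(z^{2} + z^{2}\right) + 452\right) \left(- \frac{1}{103}\right) = \left(2 z^{2} + 452\right) \left(- \frac{1}{103}\right) = \left(452 + 2 z^{2}\right) \left(- \frac{1}{103}\right) = - \frac{452}{103} - \frac{2 z^{2}}{103}$)
$F{\left(-304 + 182 \right)} - x{\left(-638 \right)} = \left(-304 + 182\right)^{3} - \left(- \frac{452}{103} - \frac{2 \left(-638\right)^{2}}{103}\right) = \left(-122\right)^{3} - \left(- \frac{452}{103} - \frac{814088}{103}\right) = -1815848 - \left(- \frac{452}{103} - \frac{814088}{103}\right) = -1815848 - - \frac{814540}{103} = -1815848 + \frac{814540}{103} = - \frac{186217804}{103}$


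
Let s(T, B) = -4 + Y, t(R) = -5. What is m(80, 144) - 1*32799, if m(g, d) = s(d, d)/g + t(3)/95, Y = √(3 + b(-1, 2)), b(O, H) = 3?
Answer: -12463659/380 + √6/80 ≈ -32799.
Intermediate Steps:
Y = √6 (Y = √(3 + 3) = √6 ≈ 2.4495)
s(T, B) = -4 + √6
m(g, d) = -1/19 + (-4 + √6)/g (m(g, d) = (-4 + √6)/g - 5/95 = (-4 + √6)/g - 5*1/95 = (-4 + √6)/g - 1/19 = -1/19 + (-4 + √6)/g)
m(80, 144) - 1*32799 = (-4 + √6 - 1/19*80)/80 - 1*32799 = (-4 + √6 - 80/19)/80 - 32799 = (-156/19 + √6)/80 - 32799 = (-39/380 + √6/80) - 32799 = -12463659/380 + √6/80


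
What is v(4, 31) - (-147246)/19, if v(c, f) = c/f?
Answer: 4564702/589 ≈ 7749.9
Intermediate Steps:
v(4, 31) - (-147246)/19 = 4/31 - (-147246)/19 = 4*(1/31) - (-147246)/19 = 4/31 - 582*(-253/19) = 4/31 + 147246/19 = 4564702/589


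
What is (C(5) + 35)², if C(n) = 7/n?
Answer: 33124/25 ≈ 1325.0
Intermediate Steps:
(C(5) + 35)² = (7/5 + 35)² = (182/5)² = 33124/25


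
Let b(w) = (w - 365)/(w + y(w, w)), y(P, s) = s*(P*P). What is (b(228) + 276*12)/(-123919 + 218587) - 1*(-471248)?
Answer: 528768590606757943/1122060043440 ≈ 4.7125e+5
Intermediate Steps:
y(P, s) = s*P²
b(w) = (-365 + w)/(w + w³) (b(w) = (w - 365)/(w + w*w²) = (-365 + w)/(w + w³))
(b(228) + 276*12)/(-123919 + 218587) - 1*(-471248) = ((-365 + 228)/(228 + 228³) + 276*12)/(-123919 + 218587) - 1*(-471248) = (-137/(228 + 11852352) + 3312)/94668 + 471248 = (-137/11852580 + 3312)*(1/94668) + 471248 = (39255744823/11852580)*(1/94668) + 471248 = 39255744823/1122060043440 + 471248 = 528768590606757943/1122060043440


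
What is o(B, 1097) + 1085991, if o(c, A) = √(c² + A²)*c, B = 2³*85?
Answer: 1085991 + 680*√1665809 ≈ 1.9636e+6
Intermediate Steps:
B = 680 (B = 8*85 = 680)
o(c, A) = c*√(A² + c²) (o(c, A) = √(A² + c²)*c = c*√(A² + c²))
o(B, 1097) + 1085991 = 680*√(1097² + 680²) + 1085991 = 680*√(1203409 + 462400) + 1085991 = 680*√1665809 + 1085991 = 1085991 + 680*√1665809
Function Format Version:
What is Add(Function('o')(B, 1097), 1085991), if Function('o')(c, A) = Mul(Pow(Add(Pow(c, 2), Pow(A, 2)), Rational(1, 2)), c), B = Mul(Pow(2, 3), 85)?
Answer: Add(1085991, Mul(680, Pow(1665809, Rational(1, 2)))) ≈ 1.9636e+6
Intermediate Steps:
B = 680 (B = Mul(8, 85) = 680)
Function('o')(c, A) = Mul(c, Pow(Add(Pow(A, 2), Pow(c, 2)), Rational(1, 2))) (Function('o')(c, A) = Mul(Pow(Add(Pow(A, 2), Pow(c, 2)), Rational(1, 2)), c) = Mul(c, Pow(Add(Pow(A, 2), Pow(c, 2)), Rational(1, 2))))
Add(Function('o')(B, 1097), 1085991) = Add(Mul(680, Pow(Add(Pow(1097, 2), Pow(680, 2)), Rational(1, 2))), 1085991) = Add(Mul(680, Pow(Add(1203409, 462400), Rational(1, 2))), 1085991) = Add(Mul(680, Pow(1665809, Rational(1, 2))), 1085991) = Add(1085991, Mul(680, Pow(1665809, Rational(1, 2))))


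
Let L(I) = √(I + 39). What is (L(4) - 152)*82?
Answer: -12464 + 82*√43 ≈ -11926.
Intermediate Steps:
L(I) = √(39 + I)
(L(4) - 152)*82 = (√(39 + 4) - 152)*82 = (√43 - 152)*82 = (-152 + √43)*82 = -12464 + 82*√43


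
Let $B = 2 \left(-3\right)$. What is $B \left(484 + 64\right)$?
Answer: $-3288$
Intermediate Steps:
$B = -6$
$B \left(484 + 64\right) = - 6 \left(484 + 64\right) = \left(-6\right) 548 = -3288$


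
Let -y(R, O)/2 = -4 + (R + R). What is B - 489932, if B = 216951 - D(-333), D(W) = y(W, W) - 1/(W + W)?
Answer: -182697787/666 ≈ -2.7432e+5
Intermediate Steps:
y(R, O) = 8 - 4*R (y(R, O) = -2*(-4 + (R + R)) = -2*(-4 + 2*R) = 8 - 4*R)
D(W) = 8 - 4*W - 1/(2*W) (D(W) = (8 - 4*W) - 1/(W + W) = (8 - 4*W) - 1/(2*W) = 8 - 4*W - 1/(2*W))
B = 143596925/666 (B = 216951 - (8 - 4*(-333) - ½/(-333)) = 216951 - (8 + 1332 - ½*(-1/333)) = 216951 - (8 + 1332 + 1/666) = 216951 - 1*892441/666 = 216951 - 892441/666 = 143596925/666 ≈ 2.1561e+5)
B - 489932 = 143596925/666 - 489932 = -182697787/666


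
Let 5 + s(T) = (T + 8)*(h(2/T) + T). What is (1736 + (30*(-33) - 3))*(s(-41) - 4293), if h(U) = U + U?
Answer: -89615459/41 ≈ -2.1857e+6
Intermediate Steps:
h(U) = 2*U
s(T) = -5 + (8 + T)*(T + 4/T) (s(T) = -5 + (T + 8)*(2*(2/T) + T) = -5 + (8 + T)*(4/T + T) = -5 + (8 + T)*(T + 4/T))
(1736 + (30*(-33) - 3))*(s(-41) - 4293) = (1736 + (30*(-33) - 3))*((-1 + (-41)² + 8*(-41) + 32/(-41)) - 4293) = (1736 + (-990 - 3))*((-1 + 1681 - 328 + 32*(-1/41)) - 4293) = (1736 - 993)*((-1 + 1681 - 328 - 32/41) - 4293) = 743*(55400/41 - 4293) = 743*(-120613/41) = -89615459/41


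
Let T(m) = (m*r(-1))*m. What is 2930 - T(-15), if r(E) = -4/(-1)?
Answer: 2030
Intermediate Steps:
r(E) = 4 (r(E) = -4*(-1) = 4)
T(m) = 4*m**2 (T(m) = (m*4)*m = (4*m)*m = 4*m**2)
2930 - T(-15) = 2930 - 4*(-15)**2 = 2930 - 4*225 = 2930 - 1*900 = 2930 - 900 = 2030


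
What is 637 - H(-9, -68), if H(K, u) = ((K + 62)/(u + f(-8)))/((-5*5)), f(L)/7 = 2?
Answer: 859897/1350 ≈ 636.96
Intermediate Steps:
f(L) = 14 (f(L) = 7*2 = 14)
H(K, u) = -(62 + K)/(25*(14 + u)) (H(K, u) = ((K + 62)/(u + 14))/((-5*5)) = ((62 + K)/(14 + u))/(-25) = ((62 + K)/(14 + u))*(-1/25) = -(62 + K)/(25*(14 + u)))
637 - H(-9, -68) = 637 - (-62 - 1*(-9))/(25*(14 - 68)) = 637 - (-62 + 9)/(25*(-54)) = 637 - (-1)*(-53)/(25*54) = 637 - 1*53/1350 = 637 - 53/1350 = 859897/1350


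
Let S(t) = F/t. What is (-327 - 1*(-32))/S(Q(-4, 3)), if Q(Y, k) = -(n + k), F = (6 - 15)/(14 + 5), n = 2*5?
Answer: -72865/9 ≈ -8096.1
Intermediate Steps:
n = 10
F = -9/19 ≈ -0.47368
Q(Y, k) = -10 - k (Q(Y, k) = -(10 + k) = -10 - k)
S(t) = -9/(19*t)
(-327 - 1*(-32))/S(Q(-4, 3)) = (-327 - 1*(-32))/((-9/(19*(-10 - 1*3)))) = (-327 + 32)/((-9/(19*(-10 - 3)))) = -295/((-9/19/(-13))) = -295/((-9/19*(-1/13))) = -295/9/247 = -295*247/9 = -72865/9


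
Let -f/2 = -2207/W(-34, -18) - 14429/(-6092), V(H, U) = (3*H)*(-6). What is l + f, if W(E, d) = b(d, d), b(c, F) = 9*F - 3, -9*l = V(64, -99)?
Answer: 48505691/502590 ≈ 96.511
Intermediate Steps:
V(H, U) = -18*H
l = 128 (l = -(-2)*64 = -⅑*(-1152) = 128)
b(c, F) = -3 + 9*F
W(E, d) = -3 + 9*d
f = -15825829/502590 (f = -2*(-2207/(-3 + 9*(-18)) - 14429/(-6092)) = -2*(-2207/(-3 - 162) - 14429*(-1/6092)) = -2*(-2207/(-165) + 14429/6092) = -2*(-2207*(-1/165) + 14429/6092) = -2*(2207/165 + 14429/6092) = -2*15825829/1005180 = -15825829/502590 ≈ -31.489)
l + f = 128 - 15825829/502590 = 48505691/502590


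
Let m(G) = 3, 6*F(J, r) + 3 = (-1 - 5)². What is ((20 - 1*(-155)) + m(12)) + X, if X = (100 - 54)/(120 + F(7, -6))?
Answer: 44770/251 ≈ 178.37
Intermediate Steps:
F(J, r) = 11/2 (F(J, r) = -½ + (-1 - 5)²/6 = -½ + (⅙)*(-6)² = -½ + (⅙)*36 = -½ + 6 = 11/2)
X = 92/251 (X = (100 - 54)/(120 + 11/2) = 46/(251/2) = 46*(2/251) = 92/251 ≈ 0.36653)
((20 - 1*(-155)) + m(12)) + X = ((20 - 1*(-155)) + 3) + 92/251 = ((20 + 155) + 3) + 92/251 = (175 + 3) + 92/251 = 178 + 92/251 = 44770/251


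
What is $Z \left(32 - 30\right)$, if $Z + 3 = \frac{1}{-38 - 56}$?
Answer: $- \frac{283}{47} \approx -6.0213$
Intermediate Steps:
$Z = - \frac{283}{94}$ ($Z = -3 + \frac{1}{-38 - 56} = -3 + \frac{1}{-94} = -3 - \frac{1}{94} = - \frac{283}{94} \approx -3.0106$)
$Z \left(32 - 30\right) = - \frac{283 \left(32 - 30\right)}{94} = \left(- \frac{283}{94}\right) 2 = - \frac{283}{47}$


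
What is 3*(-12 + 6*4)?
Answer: 36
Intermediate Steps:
3*(-12 + 6*4) = 3*(-12 + 24) = 3*12 = 36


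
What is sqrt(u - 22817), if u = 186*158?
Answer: sqrt(6571) ≈ 81.062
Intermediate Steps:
u = 29388
sqrt(u - 22817) = sqrt(29388 - 22817) = sqrt(6571)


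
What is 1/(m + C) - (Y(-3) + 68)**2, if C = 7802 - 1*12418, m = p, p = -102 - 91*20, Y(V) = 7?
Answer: -36776251/6538 ≈ -5625.0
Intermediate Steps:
p = -1922 (p = -102 - 1820 = -1922)
m = -1922
C = -4616 (C = 7802 - 12418 = -4616)
1/(m + C) - (Y(-3) + 68)**2 = 1/(-1922 - 4616) - (7 + 68)**2 = 1/(-6538) - 1*75**2 = -1/6538 - 1*5625 = -1/6538 - 5625 = -36776251/6538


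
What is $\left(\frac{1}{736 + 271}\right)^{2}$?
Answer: $\frac{1}{1014049} \approx 9.8615 \cdot 10^{-7}$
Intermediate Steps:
$\left(\frac{1}{736 + 271}\right)^{2} = \left(\frac{1}{1007}\right)^{2} = \frac{1}{1014049}$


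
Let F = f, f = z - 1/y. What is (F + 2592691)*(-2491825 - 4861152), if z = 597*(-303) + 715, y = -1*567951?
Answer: -10074977811273342382/567951 ≈ -1.7739e+13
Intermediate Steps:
y = -567951
z = -180176 (z = -180891 + 715 = -180176)
f = -102331139375/567951 (f = -180176 - 1/(-567951) = -180176 - 1*(-1/567951) = -180176 + 1/567951 = -102331139375/567951 ≈ -1.8018e+5)
F = -102331139375/567951 ≈ -1.8018e+5
(F + 2592691)*(-2491825 - 4861152) = (-102331139375/567951 + 2592691)*(-2491825 - 4861152) = (1370190306766/567951)*(-7352977) = -10074977811273342382/567951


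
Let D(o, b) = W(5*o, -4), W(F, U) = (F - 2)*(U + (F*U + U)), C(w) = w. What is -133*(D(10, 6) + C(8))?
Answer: 1326808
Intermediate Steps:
W(F, U) = (-2 + F)*(2*U + F*U) (W(F, U) = (-2 + F)*(U + (U + F*U)) = (-2 + F)*(2*U + F*U))
D(o, b) = 16 - 100*o**2 (D(o, b) = -4*(-4 + (5*o)**2) = -4*(-4 + 25*o**2) = 16 - 100*o**2)
-133*(D(10, 6) + C(8)) = -133*((16 - 100*10**2) + 8) = -133*((16 - 100*100) + 8) = -133*((16 - 10000) + 8) = -133*(-9984 + 8) = -133*(-9976) = 1326808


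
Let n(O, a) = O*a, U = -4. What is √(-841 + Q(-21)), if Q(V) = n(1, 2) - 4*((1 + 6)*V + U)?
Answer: I*√235 ≈ 15.33*I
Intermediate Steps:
Q(V) = 18 - 28*V (Q(V) = 1*2 - 4*((1 + 6)*V - 4) = 2 - 4*(7*V - 4) = 2 - 4*(-4 + 7*V) = 2 + (16 - 28*V) = 18 - 28*V)
√(-841 + Q(-21)) = √(-841 + (18 - 28*(-21))) = √(-841 + (18 + 588)) = √(-841 + 606) = √(-235) = I*√235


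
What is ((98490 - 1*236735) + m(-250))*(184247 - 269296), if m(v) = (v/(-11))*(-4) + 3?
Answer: 129415831438/11 ≈ 1.1765e+10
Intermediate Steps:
m(v) = 3 + 4*v/11 (m(v) = (v*(-1/11))*(-4) + 3 = -v/11*(-4) + 3 = 4*v/11 + 3 = 3 + 4*v/11)
((98490 - 1*236735) + m(-250))*(184247 - 269296) = ((98490 - 1*236735) + (3 + (4/11)*(-250)))*(184247 - 269296) = ((98490 - 236735) + (3 - 1000/11))*(-85049) = (-138245 - 967/11)*(-85049) = -1521662/11*(-85049) = 129415831438/11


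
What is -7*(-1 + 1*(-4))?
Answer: 35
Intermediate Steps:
-7*(-1 + 1*(-4)) = -7*(-1 - 4) = -7*(-5) = 35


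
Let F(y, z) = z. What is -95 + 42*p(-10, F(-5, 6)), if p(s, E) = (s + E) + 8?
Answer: 73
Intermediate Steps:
p(s, E) = 8 + E + s (p(s, E) = (E + s) + 8 = 8 + E + s)
-95 + 42*p(-10, F(-5, 6)) = -95 + 42*(8 + 6 - 10) = -95 + 42*4 = -95 + 168 = 73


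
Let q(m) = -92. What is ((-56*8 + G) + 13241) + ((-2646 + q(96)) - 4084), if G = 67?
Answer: 6038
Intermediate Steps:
((-56*8 + G) + 13241) + ((-2646 + q(96)) - 4084) = ((-56*8 + 67) + 13241) + ((-2646 - 92) - 4084) = ((-448 + 67) + 13241) + (-2738 - 4084) = (-381 + 13241) - 6822 = 12860 - 6822 = 6038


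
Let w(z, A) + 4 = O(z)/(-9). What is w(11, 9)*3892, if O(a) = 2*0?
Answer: -15568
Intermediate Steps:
O(a) = 0
w(z, A) = -4 (w(z, A) = -4 + 0/(-9) = -4 + 0*(-⅑) = -4 + 0 = -4)
w(11, 9)*3892 = -4*3892 = -15568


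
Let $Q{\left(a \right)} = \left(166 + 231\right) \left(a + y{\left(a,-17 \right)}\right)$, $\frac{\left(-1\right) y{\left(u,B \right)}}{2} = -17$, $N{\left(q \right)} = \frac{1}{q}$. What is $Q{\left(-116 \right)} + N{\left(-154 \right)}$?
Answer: $- \frac{5013317}{154} \approx -32554.0$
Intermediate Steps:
$y{\left(u,B \right)} = 34$ ($y{\left(u,B \right)} = \left(-2\right) \left(-17\right) = 34$)
$Q{\left(a \right)} = 13498 + 397 a$ ($Q{\left(a \right)} = \left(166 + 231\right) \left(a + 34\right) = 397 \left(34 + a\right) = 13498 + 397 a$)
$Q{\left(-116 \right)} + N{\left(-154 \right)} = \left(13498 + 397 \left(-116\right)\right) + \frac{1}{-154} = \left(13498 - 46052\right) - \frac{1}{154} = -32554 - \frac{1}{154} = - \frac{5013317}{154}$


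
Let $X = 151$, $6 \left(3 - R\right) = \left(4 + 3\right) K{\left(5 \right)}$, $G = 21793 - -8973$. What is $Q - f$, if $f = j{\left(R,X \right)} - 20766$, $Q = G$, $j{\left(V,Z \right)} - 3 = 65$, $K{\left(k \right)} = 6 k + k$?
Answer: $51464$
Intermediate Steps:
$G = 30766$ ($G = 21793 + 8973 = 30766$)
$K{\left(k \right)} = 7 k$
$R = - \frac{227}{6}$ ($R = 3 - \frac{\left(4 + 3\right) 7 \cdot 5}{6} = 3 - \frac{7 \cdot 35}{6} = 3 - \frac{245}{6} = - \frac{227}{6} \approx -37.833$)
$j{\left(V,Z \right)} = 68$ ($j{\left(V,Z \right)} = 3 + 65 = 68$)
$Q = 30766$
$f = -20698$ ($f = 68 - 20766 = -20698$)
$Q - f = 30766 - -20698 = 30766 + 20698 = 51464$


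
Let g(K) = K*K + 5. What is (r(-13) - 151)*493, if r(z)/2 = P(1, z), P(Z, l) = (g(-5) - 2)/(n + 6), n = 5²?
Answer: -2280125/31 ≈ -73552.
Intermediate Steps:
n = 25
g(K) = 5 + K² (g(K) = K² + 5 = 5 + K²)
P(Z, l) = 28/31 (P(Z, l) = ((5 + (-5)²) - 2)/(25 + 6) = ((5 + 25) - 2)/31 = (30 - 2)*(1/31) = 28*(1/31) = 28/31)
r(z) = 56/31 (r(z) = 2*(28/31) = 56/31)
(r(-13) - 151)*493 = (56/31 - 151)*493 = -4625/31*493 = -2280125/31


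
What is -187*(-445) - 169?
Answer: 83046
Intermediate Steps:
-187*(-445) - 169 = 83215 - 169 = 83046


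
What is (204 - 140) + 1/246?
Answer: 15745/246 ≈ 64.004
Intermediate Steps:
(204 - 140) + 1/246 = 64 + 1/246 = 15745/246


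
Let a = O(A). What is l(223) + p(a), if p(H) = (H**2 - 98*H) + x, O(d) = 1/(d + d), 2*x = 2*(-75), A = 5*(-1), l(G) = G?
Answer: 15781/100 ≈ 157.81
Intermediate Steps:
A = -5
x = -75 (x = (2*(-75))/2 = (1/2)*(-150) = -75)
O(d) = 1/(2*d)
a = -1/10 (a = (1/2)/(-5) = (1/2)*(-1/5) = -1/10 ≈ -0.10000)
p(H) = -75 + H**2 - 98*H (p(H) = (H**2 - 98*H) - 75 = -75 + H**2 - 98*H)
l(223) + p(a) = 223 + (-75 + (-1/10)**2 - 98*(-1/10)) = 223 + (-75 + 1/100 + 49/5) = 223 - 6519/100 = 15781/100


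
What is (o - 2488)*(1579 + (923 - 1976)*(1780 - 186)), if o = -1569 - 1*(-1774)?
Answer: 3828369549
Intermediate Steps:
o = 205 (o = -1569 + 1774 = 205)
(o - 2488)*(1579 + (923 - 1976)*(1780 - 186)) = (205 - 2488)*(1579 + (923 - 1976)*(1780 - 186)) = -2283*(1579 - 1053*1594) = -2283*(1579 - 1678482) = -2283*(-1676903) = 3828369549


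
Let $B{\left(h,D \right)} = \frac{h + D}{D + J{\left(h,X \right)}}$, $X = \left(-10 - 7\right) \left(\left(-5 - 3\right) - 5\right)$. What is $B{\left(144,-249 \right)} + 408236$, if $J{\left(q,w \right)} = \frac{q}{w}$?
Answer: $\frac{1493737071}{3659} \approx 4.0824 \cdot 10^{5}$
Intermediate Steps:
$X = 221$ ($X = - 17 \left(-8 - 5\right) = \left(-17\right) \left(-13\right) = 221$)
$B{\left(h,D \right)} = \frac{D + h}{D + \frac{h}{221}}$ ($B{\left(h,D \right)} = \frac{h + D}{D + \frac{h}{221}} = \frac{D + h}{D + h \frac{1}{221}} = \frac{D + h}{D + \frac{h}{221}}$)
$B{\left(144,-249 \right)} + 408236 = \frac{221 \left(-249 + 144\right)}{144 + 221 \left(-249\right)} + 408236 = 221 \frac{1}{144 - 55029} \left(-105\right) + 408236 = 221 \frac{1}{-54885} \left(-105\right) + 408236 = 221 \left(- \frac{1}{54885}\right) \left(-105\right) + 408236 = \frac{1547}{3659} + 408236 = \frac{1493737071}{3659}$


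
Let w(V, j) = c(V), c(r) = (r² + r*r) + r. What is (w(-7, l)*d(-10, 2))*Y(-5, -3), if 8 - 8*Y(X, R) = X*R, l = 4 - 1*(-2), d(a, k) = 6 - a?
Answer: -1274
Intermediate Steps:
c(r) = r + 2*r² (c(r) = (r² + r²) + r = 2*r² + r = r + 2*r²)
l = 6 (l = 4 + 2 = 6)
w(V, j) = V*(1 + 2*V)
Y(X, R) = 1 - R*X/8 (Y(X, R) = 1 - X*R/8 = 1 - R*X/8)
(w(-7, l)*d(-10, 2))*Y(-5, -3) = ((-7*(1 + 2*(-7)))*(6 - 1*(-10)))*(1 - ⅛*(-3)*(-5)) = ((-7*(1 - 14))*(6 + 10))*(1 - 15/8) = (-7*(-13)*16)*(-7/8) = (91*16)*(-7/8) = 1456*(-7/8) = -1274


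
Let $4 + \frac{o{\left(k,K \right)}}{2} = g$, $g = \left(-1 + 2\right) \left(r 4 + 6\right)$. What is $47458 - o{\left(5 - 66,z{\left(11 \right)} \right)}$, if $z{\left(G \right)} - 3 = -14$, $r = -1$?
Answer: $47462$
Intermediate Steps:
$z{\left(G \right)} = -11$ ($z{\left(G \right)} = 3 - 14 = -11$)
$g = 2$ ($g = \left(-1 + 2\right) \left(\left(-1\right) 4 + 6\right) = 1 \left(-4 + 6\right) = 1 \cdot 2 = 2$)
$o{\left(k,K \right)} = -4$ ($o{\left(k,K \right)} = -8 + 2 \cdot 2 = -8 + 4 = -4$)
$47458 - o{\left(5 - 66,z{\left(11 \right)} \right)} = 47458 - -4 = 47458 + 4 = 47462$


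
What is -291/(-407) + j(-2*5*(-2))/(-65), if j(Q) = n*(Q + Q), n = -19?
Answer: 65647/5291 ≈ 12.407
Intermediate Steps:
j(Q) = -38*Q (j(Q) = -19*(Q + Q) = -38*Q)
-291/(-407) + j(-2*5*(-2))/(-65) = -291/(-407) - 38*(-2*5)*(-2)/(-65) = -291*(-1/407) - (-380)*(-2)*(-1/65) = 291/407 - 38*20*(-1/65) = 291/407 - 760*(-1/65) = 291/407 + 152/13 = 65647/5291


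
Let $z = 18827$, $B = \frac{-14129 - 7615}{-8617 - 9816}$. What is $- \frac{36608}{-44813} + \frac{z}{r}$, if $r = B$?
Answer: $\frac{15552613976335}{974413872} \approx 15961.0$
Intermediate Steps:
$B = \frac{21744}{18433}$ ($B = - \frac{21744}{-18433} = \left(-21744\right) \left(- \frac{1}{18433}\right) = \frac{21744}{18433} \approx 1.1796$)
$r = \frac{21744}{18433} \approx 1.1796$
$- \frac{36608}{-44813} + \frac{z}{r} = - \frac{36608}{-44813} + \frac{18827}{\frac{21744}{18433}} = \left(-36608\right) \left(- \frac{1}{44813}\right) + 18827 \cdot \frac{18433}{21744} = \frac{36608}{44813} + \frac{347038091}{21744} = \frac{15552613976335}{974413872}$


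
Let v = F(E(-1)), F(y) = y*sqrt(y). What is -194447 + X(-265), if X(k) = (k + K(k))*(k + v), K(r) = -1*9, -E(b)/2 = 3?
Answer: -121837 + 1644*I*sqrt(6) ≈ -1.2184e+5 + 4027.0*I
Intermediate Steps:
E(b) = -6 (E(b) = -2*3 = -6)
F(y) = y**(3/2)
K(r) = -9
v = -6*I*sqrt(6) (v = (-6)**(3/2) = -6*I*sqrt(6) ≈ -14.697*I)
X(k) = (-9 + k)*(k - 6*I*sqrt(6)) (X(k) = (k - 9)*(k - 6*I*sqrt(6)) = (-9 + k)*(k - 6*I*sqrt(6)))
-194447 + X(-265) = -194447 + ((-265)**2 - 9*(-265) + 54*I*sqrt(6) - 6*I*(-265)*sqrt(6)) = -194447 + (70225 + 2385 + 54*I*sqrt(6) + 1590*I*sqrt(6)) = -194447 + (72610 + 1644*I*sqrt(6)) = -121837 + 1644*I*sqrt(6)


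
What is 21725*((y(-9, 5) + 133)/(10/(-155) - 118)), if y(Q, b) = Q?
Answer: -4175545/183 ≈ -22817.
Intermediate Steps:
21725*((y(-9, 5) + 133)/(10/(-155) - 118)) = 21725*((-9 + 133)/(10/(-155) - 118)) = 21725*(124/(10*(-1/155) - 118)) = 21725*(124/(-2/31 - 118)) = 21725*(124/(-3660/31)) = 21725*(124*(-31/3660)) = 21725*(-961/915) = -4175545/183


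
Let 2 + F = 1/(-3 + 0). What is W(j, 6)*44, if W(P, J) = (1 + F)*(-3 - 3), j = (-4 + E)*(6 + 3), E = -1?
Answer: 352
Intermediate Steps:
F = -7/3 (F = -2 + 1/(-3 + 0) = -2 + 1/(-3) = -2 - ⅓ = -7/3 ≈ -2.3333)
j = -45 (j = (-4 - 1)*(6 + 3) = -5*9 = -45)
W(P, J) = 8 (W(P, J) = (1 - 7/3)*(-3 - 3) = -4/3*(-6) = 8)
W(j, 6)*44 = 8*44 = 352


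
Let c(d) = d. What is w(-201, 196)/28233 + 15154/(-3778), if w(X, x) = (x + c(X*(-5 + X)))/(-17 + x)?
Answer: -38213351761/9546452523 ≈ -4.0029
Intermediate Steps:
w(X, x) = (x + X*(-5 + X))/(-17 + x)
w(-201, 196)/28233 + 15154/(-3778) = ((196 - 201*(-5 - 201))/(-17 + 196))/28233 + 15154/(-3778) = ((196 - 201*(-206))/179)*(1/28233) + 15154*(-1/3778) = ((196 + 41406)/179)*(1/28233) - 7577/1889 = ((1/179)*41602)*(1/28233) - 7577/1889 = (41602/179)*(1/28233) - 7577/1889 = 41602/5053707 - 7577/1889 = -38213351761/9546452523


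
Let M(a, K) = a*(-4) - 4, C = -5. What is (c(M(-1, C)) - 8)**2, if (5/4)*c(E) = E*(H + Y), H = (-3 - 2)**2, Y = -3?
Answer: 64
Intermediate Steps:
M(a, K) = -4 - 4*a (M(a, K) = -4*a - 4 = -4 - 4*a)
H = 25 (H = (-5)**2 = 25)
c(E) = 88*E/5 (c(E) = 4*(E*(25 - 3))/5 = 4*(E*22)/5 = 4*(22*E)/5 = 88*E/5)
(c(M(-1, C)) - 8)**2 = (88*(-4 - 4*(-1))/5 - 8)**2 = (88*(-4 + 4)/5 - 8)**2 = ((88/5)*0 - 8)**2 = (0 - 8)**2 = (-8)**2 = 64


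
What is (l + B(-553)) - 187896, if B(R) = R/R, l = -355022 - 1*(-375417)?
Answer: -167500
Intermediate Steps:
l = 20395 (l = -355022 + 375417 = 20395)
B(R) = 1
(l + B(-553)) - 187896 = (20395 + 1) - 187896 = 20396 - 187896 = -167500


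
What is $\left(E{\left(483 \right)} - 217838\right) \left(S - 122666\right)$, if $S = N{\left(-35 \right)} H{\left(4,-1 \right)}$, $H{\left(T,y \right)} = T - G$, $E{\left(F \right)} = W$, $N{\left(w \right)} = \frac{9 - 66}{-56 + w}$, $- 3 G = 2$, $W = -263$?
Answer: $26752939740$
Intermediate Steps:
$G = - \frac{2}{3}$ ($G = \left(- \frac{1}{3}\right) 2 = - \frac{2}{3} \approx -0.66667$)
$N{\left(w \right)} = - \frac{57}{-56 + w}$
$E{\left(F \right)} = -263$
$H{\left(T,y \right)} = \frac{2}{3} + T$ ($H{\left(T,y \right)} = T - - \frac{2}{3} = T + \frac{2}{3} = \frac{2}{3} + T$)
$S = \frac{38}{13}$ ($S = - \frac{57}{-56 - 35} \left(\frac{2}{3} + 4\right) = - \frac{57}{-91} \cdot \frac{14}{3} = \left(-57\right) \left(- \frac{1}{91}\right) \frac{14}{3} = \frac{57}{91} \cdot \frac{14}{3} = \frac{38}{13} \approx 2.9231$)
$\left(E{\left(483 \right)} - 217838\right) \left(S - 122666\right) = \left(-263 - 217838\right) \left(\frac{38}{13} - 122666\right) = \left(-218101\right) \left(- \frac{1594620}{13}\right) = 26752939740$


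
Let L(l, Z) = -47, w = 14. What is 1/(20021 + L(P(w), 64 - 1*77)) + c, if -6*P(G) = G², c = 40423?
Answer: 807409003/19974 ≈ 40423.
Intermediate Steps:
P(G) = -G²/6
1/(20021 + L(P(w), 64 - 1*77)) + c = 1/(20021 - 47) + 40423 = 1/19974 + 40423 = 807409003/19974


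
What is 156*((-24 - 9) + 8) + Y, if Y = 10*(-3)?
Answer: -3930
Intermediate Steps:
Y = -30
156*((-24 - 9) + 8) + Y = 156*((-24 - 9) + 8) - 30 = 156*(-33 + 8) - 30 = 156*(-25) - 30 = -3900 - 30 = -3930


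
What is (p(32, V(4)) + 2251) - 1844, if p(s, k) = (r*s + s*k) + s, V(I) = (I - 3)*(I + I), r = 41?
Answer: 2007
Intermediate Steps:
V(I) = 2*I*(-3 + I) (V(I) = (-3 + I)*(2*I) = 2*I*(-3 + I))
p(s, k) = 42*s + k*s (p(s, k) = (41*s + s*k) + s = (41*s + k*s) + s = 42*s + k*s)
(p(32, V(4)) + 2251) - 1844 = (32*(42 + 2*4*(-3 + 4)) + 2251) - 1844 = (32*(42 + 2*4*1) + 2251) - 1844 = (32*(42 + 8) + 2251) - 1844 = (32*50 + 2251) - 1844 = (1600 + 2251) - 1844 = 3851 - 1844 = 2007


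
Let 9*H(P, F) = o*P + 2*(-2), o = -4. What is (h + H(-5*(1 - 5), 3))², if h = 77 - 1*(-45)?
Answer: 114244/9 ≈ 12694.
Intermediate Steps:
h = 122 (h = 77 + 45 = 122)
H(P, F) = -4/9 - 4*P/9 (H(P, F) = (-4*P + 2*(-2))/9 = (-4*P - 4)/9 = (-4 - 4*P)/9 = -4/9 - 4*P/9)
(h + H(-5*(1 - 5), 3))² = (122 + (-4/9 - (-20)*(1 - 5)/9))² = (122 + (-4/9 - (-20)*(-4)/9))² = (122 + (-4/9 - 4/9*20))² = (122 + (-4/9 - 80/9))² = (122 - 28/3)² = (338/3)² = 114244/9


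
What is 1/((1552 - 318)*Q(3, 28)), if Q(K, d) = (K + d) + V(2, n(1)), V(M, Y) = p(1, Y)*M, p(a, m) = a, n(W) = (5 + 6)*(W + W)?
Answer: 1/40722 ≈ 2.4557e-5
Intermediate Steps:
n(W) = 22*W (n(W) = 11*(2*W) = 22*W)
V(M, Y) = M (V(M, Y) = 1*M = M)
Q(K, d) = 2 + K + d (Q(K, d) = (K + d) + 2 = 2 + K + d)
1/((1552 - 318)*Q(3, 28)) = 1/((1552 - 318)*(2 + 3 + 28)) = 1/(1234*33) = 1/40722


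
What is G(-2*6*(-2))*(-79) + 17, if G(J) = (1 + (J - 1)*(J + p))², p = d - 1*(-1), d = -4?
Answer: -18506207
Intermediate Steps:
p = -3 (p = -4 - 1*(-1) = -4 + 1 = -3)
G(J) = (1 + (-1 + J)*(-3 + J))² (G(J) = (1 + (J - 1)*(J - 3))² = (1 + (-1 + J)*(-3 + J))²)
G(-2*6*(-2))*(-79) + 17 = (4 + (-2*6*(-2))² - 4*(-2*6)*(-2))²*(-79) + 17 = (4 + (-12*(-2))² - (-48)*(-2))²*(-79) + 17 = (4 + 24² - 4*24)²*(-79) + 17 = (4 + 576 - 96)²*(-79) + 17 = 484²*(-79) + 17 = 234256*(-79) + 17 = -18506224 + 17 = -18506207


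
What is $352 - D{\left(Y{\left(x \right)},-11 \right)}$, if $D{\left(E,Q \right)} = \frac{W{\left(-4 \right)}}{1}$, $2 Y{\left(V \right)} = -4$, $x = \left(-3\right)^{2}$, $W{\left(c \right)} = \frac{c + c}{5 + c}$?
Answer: $360$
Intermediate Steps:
$W{\left(c \right)} = \frac{2 c}{5 + c}$
$x = 9$
$Y{\left(V \right)} = -2$ ($Y{\left(V \right)} = \frac{1}{2} \left(-4\right) = -2$)
$D{\left(E,Q \right)} = -8$ ($D{\left(E,Q \right)} = \frac{2 \left(-4\right) \frac{1}{5 - 4}}{1} = 2 \left(-4\right) 1^{-1} \cdot 1 = 2 \left(-4\right) 1 \cdot 1 = \left(-8\right) 1 = -8$)
$352 - D{\left(Y{\left(x \right)},-11 \right)} = 352 - -8 = 352 + 8 = 360$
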